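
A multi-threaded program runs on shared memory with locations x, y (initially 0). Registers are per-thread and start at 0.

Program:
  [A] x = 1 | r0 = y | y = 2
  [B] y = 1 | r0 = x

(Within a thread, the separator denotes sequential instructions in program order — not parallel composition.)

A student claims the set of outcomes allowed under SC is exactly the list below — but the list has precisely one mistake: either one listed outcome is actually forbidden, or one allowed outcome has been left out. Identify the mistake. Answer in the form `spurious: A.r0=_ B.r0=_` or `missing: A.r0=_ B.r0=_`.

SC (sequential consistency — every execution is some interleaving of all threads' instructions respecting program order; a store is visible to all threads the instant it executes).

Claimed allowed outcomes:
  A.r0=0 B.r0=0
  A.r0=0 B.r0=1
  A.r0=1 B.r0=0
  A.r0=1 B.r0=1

outcome vector order: (A.r0,B.r0)
under SC → 01 10 11
claimed∖SC = {00}

spurious: A.r0=0 B.r0=0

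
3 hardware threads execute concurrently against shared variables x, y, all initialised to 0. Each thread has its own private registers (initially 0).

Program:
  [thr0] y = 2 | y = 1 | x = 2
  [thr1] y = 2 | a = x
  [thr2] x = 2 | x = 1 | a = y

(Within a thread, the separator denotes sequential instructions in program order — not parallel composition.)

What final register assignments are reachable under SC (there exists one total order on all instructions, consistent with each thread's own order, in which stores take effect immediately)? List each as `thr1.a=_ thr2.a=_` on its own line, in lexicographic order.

outcome vector order: (thr1.a,thr2.a)
|SC outcomes| = 8

thr1.a=0 thr2.a=1
thr1.a=0 thr2.a=2
thr1.a=1 thr2.a=0
thr1.a=1 thr2.a=1
thr1.a=1 thr2.a=2
thr1.a=2 thr2.a=0
thr1.a=2 thr2.a=1
thr1.a=2 thr2.a=2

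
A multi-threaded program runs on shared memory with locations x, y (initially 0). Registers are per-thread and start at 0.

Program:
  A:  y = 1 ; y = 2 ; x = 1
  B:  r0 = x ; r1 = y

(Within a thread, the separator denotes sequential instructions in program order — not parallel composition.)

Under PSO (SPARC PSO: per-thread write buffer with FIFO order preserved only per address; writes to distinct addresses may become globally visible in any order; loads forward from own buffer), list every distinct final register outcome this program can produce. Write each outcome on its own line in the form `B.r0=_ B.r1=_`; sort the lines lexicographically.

outcome vector order: (B.r0,B.r1)
|PSO outcomes| = 6

B.r0=0 B.r1=0
B.r0=0 B.r1=1
B.r0=0 B.r1=2
B.r0=1 B.r1=0
B.r0=1 B.r1=1
B.r0=1 B.r1=2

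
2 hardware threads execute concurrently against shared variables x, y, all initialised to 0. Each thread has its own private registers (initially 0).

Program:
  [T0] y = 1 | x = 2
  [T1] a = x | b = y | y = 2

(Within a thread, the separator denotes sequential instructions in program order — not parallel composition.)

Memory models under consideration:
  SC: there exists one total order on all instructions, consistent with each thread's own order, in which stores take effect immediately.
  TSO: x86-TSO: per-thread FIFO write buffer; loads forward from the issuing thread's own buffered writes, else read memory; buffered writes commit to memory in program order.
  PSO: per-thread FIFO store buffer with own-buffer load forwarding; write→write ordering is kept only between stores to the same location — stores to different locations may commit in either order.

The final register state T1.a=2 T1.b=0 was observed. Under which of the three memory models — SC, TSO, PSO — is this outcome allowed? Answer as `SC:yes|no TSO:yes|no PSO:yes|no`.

SC:no TSO:no PSO:yes

outcome vector order: (T1.a,T1.b)
SC (3): 00; 01; 21
TSO (3): 00; 01; 21
PSO (4): 00; 01; 20; 21
target 20 ∈ {PSO}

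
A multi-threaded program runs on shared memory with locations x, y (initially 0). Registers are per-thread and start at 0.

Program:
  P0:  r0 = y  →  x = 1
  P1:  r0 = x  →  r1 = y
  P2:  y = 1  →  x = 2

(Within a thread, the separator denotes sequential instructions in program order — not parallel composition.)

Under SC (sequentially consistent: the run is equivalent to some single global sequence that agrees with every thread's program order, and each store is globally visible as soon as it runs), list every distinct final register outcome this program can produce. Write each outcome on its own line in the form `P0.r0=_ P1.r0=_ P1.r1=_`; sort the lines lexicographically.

outcome vector order: (P0.r0,P1.r0,P1.r1)
|SC outcomes| = 9

P0.r0=0 P1.r0=0 P1.r1=0
P0.r0=0 P1.r0=0 P1.r1=1
P0.r0=0 P1.r0=1 P1.r1=0
P0.r0=0 P1.r0=1 P1.r1=1
P0.r0=0 P1.r0=2 P1.r1=1
P0.r0=1 P1.r0=0 P1.r1=0
P0.r0=1 P1.r0=0 P1.r1=1
P0.r0=1 P1.r0=1 P1.r1=1
P0.r0=1 P1.r0=2 P1.r1=1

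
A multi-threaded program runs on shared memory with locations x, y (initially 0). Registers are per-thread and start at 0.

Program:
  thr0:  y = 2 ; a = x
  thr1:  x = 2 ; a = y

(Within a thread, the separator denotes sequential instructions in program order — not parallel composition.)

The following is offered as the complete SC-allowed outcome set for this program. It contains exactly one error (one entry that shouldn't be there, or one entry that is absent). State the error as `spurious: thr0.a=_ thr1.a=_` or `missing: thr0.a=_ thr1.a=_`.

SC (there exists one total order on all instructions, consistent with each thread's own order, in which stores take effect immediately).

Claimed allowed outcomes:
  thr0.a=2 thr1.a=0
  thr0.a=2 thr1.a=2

outcome vector order: (thr0.a,thr1.a)
under SC → 02 20 22
SC∖claimed = {02}

missing: thr0.a=0 thr1.a=2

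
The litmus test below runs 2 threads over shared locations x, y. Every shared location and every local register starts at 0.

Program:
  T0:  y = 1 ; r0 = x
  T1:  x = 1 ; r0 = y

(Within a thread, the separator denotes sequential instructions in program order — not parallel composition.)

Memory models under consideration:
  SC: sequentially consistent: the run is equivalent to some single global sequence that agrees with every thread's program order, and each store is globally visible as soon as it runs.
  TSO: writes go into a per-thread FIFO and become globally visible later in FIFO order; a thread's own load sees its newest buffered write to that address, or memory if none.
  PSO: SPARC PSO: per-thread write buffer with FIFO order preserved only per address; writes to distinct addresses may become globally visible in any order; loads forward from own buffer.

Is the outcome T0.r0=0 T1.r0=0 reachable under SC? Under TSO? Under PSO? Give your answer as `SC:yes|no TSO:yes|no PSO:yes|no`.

SC:no TSO:yes PSO:yes

outcome vector order: (T0.r0,T1.r0)
under SC → <0 1>, <1 0>, <1 1>
under TSO → <0 0>, <0 1>, <1 0>, <1 1>
under PSO → <0 0>, <0 1>, <1 0>, <1 1>
target <0 0> ∈ {TSO,PSO}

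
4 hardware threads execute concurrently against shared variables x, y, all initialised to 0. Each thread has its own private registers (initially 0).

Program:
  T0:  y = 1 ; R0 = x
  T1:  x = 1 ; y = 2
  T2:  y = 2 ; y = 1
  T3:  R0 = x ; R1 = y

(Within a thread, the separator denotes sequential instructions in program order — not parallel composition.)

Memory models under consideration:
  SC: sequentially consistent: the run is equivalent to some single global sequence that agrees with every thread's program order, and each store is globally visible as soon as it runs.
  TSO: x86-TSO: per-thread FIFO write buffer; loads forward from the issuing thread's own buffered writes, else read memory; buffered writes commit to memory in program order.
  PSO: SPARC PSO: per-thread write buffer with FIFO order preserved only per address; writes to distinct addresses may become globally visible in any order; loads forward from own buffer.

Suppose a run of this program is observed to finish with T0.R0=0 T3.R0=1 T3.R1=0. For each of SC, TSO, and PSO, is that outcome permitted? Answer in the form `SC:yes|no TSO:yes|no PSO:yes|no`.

outcome vector order: (T0.R0,T3.R0,T3.R1)
[SC] allowed = {0/0/0; 0/0/1; 0/0/2; 0/1/1; 0/1/2; 1/0/0; 1/0/1; 1/0/2; 1/1/0; 1/1/1; 1/1/2}
[TSO] allowed = {0/0/0; 0/0/1; 0/0/2; 0/1/0; 0/1/1; 0/1/2; 1/0/0; 1/0/1; 1/0/2; 1/1/0; 1/1/1; 1/1/2}
[PSO] allowed = {0/0/0; 0/0/1; 0/0/2; 0/1/0; 0/1/1; 0/1/2; 1/0/0; 1/0/1; 1/0/2; 1/1/0; 1/1/1; 1/1/2}
target 0/1/0 ∈ {TSO,PSO}

SC:no TSO:yes PSO:yes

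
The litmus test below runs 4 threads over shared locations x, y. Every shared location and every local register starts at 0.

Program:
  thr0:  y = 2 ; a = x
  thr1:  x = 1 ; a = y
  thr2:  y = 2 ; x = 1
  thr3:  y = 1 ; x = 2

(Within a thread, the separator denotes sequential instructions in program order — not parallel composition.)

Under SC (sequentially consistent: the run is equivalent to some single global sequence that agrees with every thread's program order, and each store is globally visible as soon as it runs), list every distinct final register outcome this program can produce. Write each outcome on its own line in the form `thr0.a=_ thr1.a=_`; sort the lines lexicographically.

outcome vector order: (thr0.a,thr1.a)
|SC outcomes| = 8

thr0.a=0 thr1.a=1
thr0.a=0 thr1.a=2
thr0.a=1 thr1.a=0
thr0.a=1 thr1.a=1
thr0.a=1 thr1.a=2
thr0.a=2 thr1.a=0
thr0.a=2 thr1.a=1
thr0.a=2 thr1.a=2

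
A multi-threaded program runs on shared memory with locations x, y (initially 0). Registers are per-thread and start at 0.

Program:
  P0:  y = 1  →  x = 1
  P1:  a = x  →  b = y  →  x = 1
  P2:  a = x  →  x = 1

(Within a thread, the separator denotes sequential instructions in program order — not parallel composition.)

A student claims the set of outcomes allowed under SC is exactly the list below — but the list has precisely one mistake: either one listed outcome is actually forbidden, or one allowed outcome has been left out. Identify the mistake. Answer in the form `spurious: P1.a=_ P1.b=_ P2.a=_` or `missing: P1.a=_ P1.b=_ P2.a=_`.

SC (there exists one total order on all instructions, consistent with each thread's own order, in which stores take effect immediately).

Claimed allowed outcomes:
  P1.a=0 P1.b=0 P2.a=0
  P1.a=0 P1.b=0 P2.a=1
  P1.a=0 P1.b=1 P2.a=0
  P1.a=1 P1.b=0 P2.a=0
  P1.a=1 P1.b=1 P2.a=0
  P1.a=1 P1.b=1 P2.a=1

missing: P1.a=0 P1.b=1 P2.a=1

outcome vector order: (P1.a,P1.b,P2.a)
under SC → (0,0,0); (0,0,1); (0,1,0); (0,1,1); (1,0,0); (1,1,0); (1,1,1)
SC∖claimed = {(0,1,1)}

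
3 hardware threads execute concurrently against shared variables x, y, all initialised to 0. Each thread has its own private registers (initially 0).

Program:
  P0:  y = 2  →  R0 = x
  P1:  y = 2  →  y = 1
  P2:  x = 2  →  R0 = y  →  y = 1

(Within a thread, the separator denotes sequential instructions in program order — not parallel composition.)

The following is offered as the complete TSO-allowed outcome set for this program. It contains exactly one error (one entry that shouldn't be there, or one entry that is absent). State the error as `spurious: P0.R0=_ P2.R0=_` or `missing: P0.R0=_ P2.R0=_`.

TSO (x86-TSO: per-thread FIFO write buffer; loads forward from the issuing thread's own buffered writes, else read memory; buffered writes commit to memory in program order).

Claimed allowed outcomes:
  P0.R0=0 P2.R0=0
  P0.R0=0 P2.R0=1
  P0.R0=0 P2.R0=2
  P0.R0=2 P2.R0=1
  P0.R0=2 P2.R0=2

missing: P0.R0=2 P2.R0=0

outcome vector order: (P0.R0,P2.R0)
TSO: 6 outcomes — {(0,0), (0,1), (0,2), (2,0), (2,1), (2,2)}
TSO∖claimed = {(2,0)}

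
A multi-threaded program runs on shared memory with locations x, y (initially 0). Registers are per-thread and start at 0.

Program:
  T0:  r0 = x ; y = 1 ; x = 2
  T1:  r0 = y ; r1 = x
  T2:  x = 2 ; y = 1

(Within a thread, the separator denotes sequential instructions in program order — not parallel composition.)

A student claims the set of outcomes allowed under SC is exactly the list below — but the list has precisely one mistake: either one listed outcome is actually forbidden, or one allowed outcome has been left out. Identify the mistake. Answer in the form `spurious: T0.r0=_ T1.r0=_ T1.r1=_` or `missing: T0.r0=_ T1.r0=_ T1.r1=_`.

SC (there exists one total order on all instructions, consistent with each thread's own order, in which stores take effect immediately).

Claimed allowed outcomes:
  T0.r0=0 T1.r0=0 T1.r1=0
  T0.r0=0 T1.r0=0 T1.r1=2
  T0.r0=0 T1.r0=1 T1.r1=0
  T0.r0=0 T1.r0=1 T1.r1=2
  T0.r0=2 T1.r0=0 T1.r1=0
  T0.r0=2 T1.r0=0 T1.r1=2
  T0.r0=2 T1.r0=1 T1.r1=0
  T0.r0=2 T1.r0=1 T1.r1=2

spurious: T0.r0=2 T1.r0=1 T1.r1=0

outcome vector order: (T0.r0,T1.r0,T1.r1)
under SC → 0/0/0; 0/0/2; 0/1/0; 0/1/2; 2/0/0; 2/0/2; 2/1/2
claimed∖SC = {2/1/0}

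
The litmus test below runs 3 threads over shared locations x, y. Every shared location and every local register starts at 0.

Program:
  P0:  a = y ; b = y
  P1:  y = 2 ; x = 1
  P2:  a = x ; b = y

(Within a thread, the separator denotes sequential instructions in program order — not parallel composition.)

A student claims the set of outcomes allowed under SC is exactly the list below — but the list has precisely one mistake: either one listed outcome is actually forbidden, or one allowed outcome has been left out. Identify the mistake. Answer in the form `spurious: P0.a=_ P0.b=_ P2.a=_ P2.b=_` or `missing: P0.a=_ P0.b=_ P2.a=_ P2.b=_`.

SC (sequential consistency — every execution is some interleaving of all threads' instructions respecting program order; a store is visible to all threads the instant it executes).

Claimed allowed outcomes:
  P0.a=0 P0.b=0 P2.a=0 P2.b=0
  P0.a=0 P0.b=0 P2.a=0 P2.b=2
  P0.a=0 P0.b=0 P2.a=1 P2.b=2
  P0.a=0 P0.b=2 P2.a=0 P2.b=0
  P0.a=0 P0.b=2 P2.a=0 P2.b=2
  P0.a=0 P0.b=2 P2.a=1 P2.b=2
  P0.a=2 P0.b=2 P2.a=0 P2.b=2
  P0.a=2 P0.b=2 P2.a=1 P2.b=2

outcome vector order: (P0.a,P0.b,P2.a,P2.b)
[SC] allowed = {<0 0 0 0>, <0 0 0 2>, <0 0 1 2>, <0 2 0 0>, <0 2 0 2>, <0 2 1 2>, <2 2 0 0>, <2 2 0 2>, <2 2 1 2>}
SC∖claimed = {<2 2 0 0>}

missing: P0.a=2 P0.b=2 P2.a=0 P2.b=0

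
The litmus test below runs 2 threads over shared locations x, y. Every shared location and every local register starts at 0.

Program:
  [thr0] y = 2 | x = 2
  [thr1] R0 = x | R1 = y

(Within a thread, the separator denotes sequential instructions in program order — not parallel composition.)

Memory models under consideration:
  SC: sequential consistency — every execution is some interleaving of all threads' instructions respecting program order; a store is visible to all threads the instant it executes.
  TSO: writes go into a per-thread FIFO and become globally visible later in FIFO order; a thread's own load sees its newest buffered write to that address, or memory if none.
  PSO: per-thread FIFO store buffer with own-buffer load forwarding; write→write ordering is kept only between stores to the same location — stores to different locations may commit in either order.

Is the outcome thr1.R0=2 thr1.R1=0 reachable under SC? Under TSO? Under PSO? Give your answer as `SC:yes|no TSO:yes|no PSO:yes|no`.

SC:no TSO:no PSO:yes

outcome vector order: (thr1.R0,thr1.R1)
under SC → 0/0 0/2 2/2
under TSO → 0/0 0/2 2/2
under PSO → 0/0 0/2 2/0 2/2
target 2/0 ∈ {PSO}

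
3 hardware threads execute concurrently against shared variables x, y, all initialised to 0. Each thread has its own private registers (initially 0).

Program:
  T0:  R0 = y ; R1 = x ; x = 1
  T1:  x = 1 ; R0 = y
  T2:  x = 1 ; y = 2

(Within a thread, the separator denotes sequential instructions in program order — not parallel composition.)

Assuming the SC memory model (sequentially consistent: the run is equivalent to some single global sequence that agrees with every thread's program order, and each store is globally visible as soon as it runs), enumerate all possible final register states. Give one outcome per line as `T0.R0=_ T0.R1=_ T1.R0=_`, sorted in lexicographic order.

outcome vector order: (T0.R0,T0.R1,T1.R0)
|SC outcomes| = 6

T0.R0=0 T0.R1=0 T1.R0=0
T0.R0=0 T0.R1=0 T1.R0=2
T0.R0=0 T0.R1=1 T1.R0=0
T0.R0=0 T0.R1=1 T1.R0=2
T0.R0=2 T0.R1=1 T1.R0=0
T0.R0=2 T0.R1=1 T1.R0=2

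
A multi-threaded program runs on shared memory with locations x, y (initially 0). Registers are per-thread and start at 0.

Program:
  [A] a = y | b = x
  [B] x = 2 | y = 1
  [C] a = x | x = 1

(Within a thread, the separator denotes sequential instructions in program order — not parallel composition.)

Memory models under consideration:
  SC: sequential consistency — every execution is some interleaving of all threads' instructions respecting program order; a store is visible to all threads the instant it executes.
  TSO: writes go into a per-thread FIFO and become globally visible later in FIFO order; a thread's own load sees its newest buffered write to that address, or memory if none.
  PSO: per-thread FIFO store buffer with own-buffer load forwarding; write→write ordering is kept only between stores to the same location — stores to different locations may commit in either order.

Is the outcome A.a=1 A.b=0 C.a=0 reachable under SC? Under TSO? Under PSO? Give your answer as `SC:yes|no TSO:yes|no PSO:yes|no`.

outcome vector order: (A.a,A.b,C.a)
under SC → <0 0 0> <0 0 2> <0 1 0> <0 1 2> <0 2 0> <0 2 2> <1 1 0> <1 1 2> <1 2 0> <1 2 2>
under TSO → <0 0 0> <0 0 2> <0 1 0> <0 1 2> <0 2 0> <0 2 2> <1 1 0> <1 1 2> <1 2 0> <1 2 2>
under PSO → <0 0 0> <0 0 2> <0 1 0> <0 1 2> <0 2 0> <0 2 2> <1 0 0> <1 0 2> <1 1 0> <1 1 2> <1 2 0> <1 2 2>
target <1 0 0> ∈ {PSO}

SC:no TSO:no PSO:yes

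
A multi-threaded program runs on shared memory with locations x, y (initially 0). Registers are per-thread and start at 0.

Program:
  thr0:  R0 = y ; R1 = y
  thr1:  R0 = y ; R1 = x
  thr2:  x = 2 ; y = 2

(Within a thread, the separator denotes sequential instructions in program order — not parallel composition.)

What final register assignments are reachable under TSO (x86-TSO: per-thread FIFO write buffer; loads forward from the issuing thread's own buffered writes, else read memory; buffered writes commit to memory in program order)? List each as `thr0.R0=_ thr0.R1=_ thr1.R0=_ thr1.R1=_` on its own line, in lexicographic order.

outcome vector order: (thr0.R0,thr0.R1,thr1.R0,thr1.R1)
|TSO outcomes| = 9

thr0.R0=0 thr0.R1=0 thr1.R0=0 thr1.R1=0
thr0.R0=0 thr0.R1=0 thr1.R0=0 thr1.R1=2
thr0.R0=0 thr0.R1=0 thr1.R0=2 thr1.R1=2
thr0.R0=0 thr0.R1=2 thr1.R0=0 thr1.R1=0
thr0.R0=0 thr0.R1=2 thr1.R0=0 thr1.R1=2
thr0.R0=0 thr0.R1=2 thr1.R0=2 thr1.R1=2
thr0.R0=2 thr0.R1=2 thr1.R0=0 thr1.R1=0
thr0.R0=2 thr0.R1=2 thr1.R0=0 thr1.R1=2
thr0.R0=2 thr0.R1=2 thr1.R0=2 thr1.R1=2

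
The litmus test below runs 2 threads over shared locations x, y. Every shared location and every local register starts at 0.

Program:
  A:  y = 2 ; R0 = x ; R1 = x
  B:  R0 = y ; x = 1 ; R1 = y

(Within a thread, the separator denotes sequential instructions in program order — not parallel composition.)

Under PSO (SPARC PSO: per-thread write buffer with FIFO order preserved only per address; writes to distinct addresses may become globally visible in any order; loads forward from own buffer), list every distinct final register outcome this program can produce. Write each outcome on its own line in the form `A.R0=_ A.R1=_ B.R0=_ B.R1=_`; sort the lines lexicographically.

A.R0=0 A.R1=0 B.R0=0 B.R1=0
A.R0=0 A.R1=0 B.R0=0 B.R1=2
A.R0=0 A.R1=0 B.R0=2 B.R1=2
A.R0=0 A.R1=1 B.R0=0 B.R1=0
A.R0=0 A.R1=1 B.R0=0 B.R1=2
A.R0=0 A.R1=1 B.R0=2 B.R1=2
A.R0=1 A.R1=1 B.R0=0 B.R1=0
A.R0=1 A.R1=1 B.R0=0 B.R1=2
A.R0=1 A.R1=1 B.R0=2 B.R1=2

outcome vector order: (A.R0,A.R1,B.R0,B.R1)
|PSO outcomes| = 9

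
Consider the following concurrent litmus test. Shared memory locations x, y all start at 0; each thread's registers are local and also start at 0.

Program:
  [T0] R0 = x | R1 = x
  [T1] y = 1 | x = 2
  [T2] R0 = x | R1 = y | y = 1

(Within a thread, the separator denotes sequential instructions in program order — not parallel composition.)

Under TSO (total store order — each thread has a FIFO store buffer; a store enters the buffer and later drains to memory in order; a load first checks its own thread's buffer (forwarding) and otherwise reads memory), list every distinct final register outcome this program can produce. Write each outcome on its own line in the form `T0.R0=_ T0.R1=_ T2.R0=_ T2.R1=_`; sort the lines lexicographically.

outcome vector order: (T0.R0,T0.R1,T2.R0,T2.R1)
|TSO outcomes| = 9

T0.R0=0 T0.R1=0 T2.R0=0 T2.R1=0
T0.R0=0 T0.R1=0 T2.R0=0 T2.R1=1
T0.R0=0 T0.R1=0 T2.R0=2 T2.R1=1
T0.R0=0 T0.R1=2 T2.R0=0 T2.R1=0
T0.R0=0 T0.R1=2 T2.R0=0 T2.R1=1
T0.R0=0 T0.R1=2 T2.R0=2 T2.R1=1
T0.R0=2 T0.R1=2 T2.R0=0 T2.R1=0
T0.R0=2 T0.R1=2 T2.R0=0 T2.R1=1
T0.R0=2 T0.R1=2 T2.R0=2 T2.R1=1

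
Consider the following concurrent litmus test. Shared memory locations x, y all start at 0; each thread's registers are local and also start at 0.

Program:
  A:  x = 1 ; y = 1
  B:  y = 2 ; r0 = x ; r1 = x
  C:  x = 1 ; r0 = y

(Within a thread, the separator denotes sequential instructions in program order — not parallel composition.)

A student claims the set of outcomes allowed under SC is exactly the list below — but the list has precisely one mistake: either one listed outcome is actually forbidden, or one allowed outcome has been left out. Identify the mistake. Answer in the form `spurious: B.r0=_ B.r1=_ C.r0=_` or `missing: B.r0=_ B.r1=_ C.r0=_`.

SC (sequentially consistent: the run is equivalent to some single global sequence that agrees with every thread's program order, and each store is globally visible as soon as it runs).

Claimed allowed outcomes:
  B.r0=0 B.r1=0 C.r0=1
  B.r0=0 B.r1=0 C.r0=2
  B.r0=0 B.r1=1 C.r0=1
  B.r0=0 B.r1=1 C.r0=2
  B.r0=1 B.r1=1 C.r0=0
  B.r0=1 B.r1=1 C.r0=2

missing: B.r0=1 B.r1=1 C.r0=1

outcome vector order: (B.r0,B.r1,C.r0)
SC (7): 0/0/1, 0/0/2, 0/1/1, 0/1/2, 1/1/0, 1/1/1, 1/1/2
SC∖claimed = {1/1/1}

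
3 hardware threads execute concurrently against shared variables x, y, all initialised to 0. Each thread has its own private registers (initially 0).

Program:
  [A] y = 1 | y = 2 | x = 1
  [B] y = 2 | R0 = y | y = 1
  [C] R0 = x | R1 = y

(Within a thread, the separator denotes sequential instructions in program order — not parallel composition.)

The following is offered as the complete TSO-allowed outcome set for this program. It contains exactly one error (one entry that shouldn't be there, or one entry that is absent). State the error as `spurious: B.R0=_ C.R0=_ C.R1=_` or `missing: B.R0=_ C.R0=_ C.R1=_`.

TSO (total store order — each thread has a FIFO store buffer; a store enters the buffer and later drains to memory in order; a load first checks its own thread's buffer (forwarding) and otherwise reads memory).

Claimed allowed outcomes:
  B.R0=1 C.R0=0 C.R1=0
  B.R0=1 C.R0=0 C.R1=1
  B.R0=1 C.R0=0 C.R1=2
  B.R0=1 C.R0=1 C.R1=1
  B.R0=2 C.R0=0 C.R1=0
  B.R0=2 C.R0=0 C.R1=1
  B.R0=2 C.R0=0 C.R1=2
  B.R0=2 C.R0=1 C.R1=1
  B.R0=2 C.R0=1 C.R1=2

outcome vector order: (B.R0,C.R0,C.R1)
[TSO] allowed = {1/0/0; 1/0/1; 1/0/2; 1/1/1; 1/1/2; 2/0/0; 2/0/1; 2/0/2; 2/1/1; 2/1/2}
TSO∖claimed = {1/1/2}

missing: B.R0=1 C.R0=1 C.R1=2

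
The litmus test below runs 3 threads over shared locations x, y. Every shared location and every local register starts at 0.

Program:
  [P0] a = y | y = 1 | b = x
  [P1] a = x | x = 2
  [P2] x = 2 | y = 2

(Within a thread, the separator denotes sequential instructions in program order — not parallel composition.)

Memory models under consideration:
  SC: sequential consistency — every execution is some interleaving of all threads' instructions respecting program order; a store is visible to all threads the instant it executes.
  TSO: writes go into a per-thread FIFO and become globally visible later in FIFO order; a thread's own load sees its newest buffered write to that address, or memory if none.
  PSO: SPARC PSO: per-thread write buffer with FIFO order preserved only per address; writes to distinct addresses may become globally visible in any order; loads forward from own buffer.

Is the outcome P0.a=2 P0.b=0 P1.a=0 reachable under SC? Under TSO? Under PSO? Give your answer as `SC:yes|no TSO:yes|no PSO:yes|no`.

SC:no TSO:no PSO:yes

outcome vector order: (P0.a,P0.b,P1.a)
SC: 6 outcomes — {0/0/0, 0/0/2, 0/2/0, 0/2/2, 2/2/0, 2/2/2}
TSO: 6 outcomes — {0/0/0, 0/0/2, 0/2/0, 0/2/2, 2/2/0, 2/2/2}
PSO: 8 outcomes — {0/0/0, 0/0/2, 0/2/0, 0/2/2, 2/0/0, 2/0/2, 2/2/0, 2/2/2}
target 2/0/0 ∈ {PSO}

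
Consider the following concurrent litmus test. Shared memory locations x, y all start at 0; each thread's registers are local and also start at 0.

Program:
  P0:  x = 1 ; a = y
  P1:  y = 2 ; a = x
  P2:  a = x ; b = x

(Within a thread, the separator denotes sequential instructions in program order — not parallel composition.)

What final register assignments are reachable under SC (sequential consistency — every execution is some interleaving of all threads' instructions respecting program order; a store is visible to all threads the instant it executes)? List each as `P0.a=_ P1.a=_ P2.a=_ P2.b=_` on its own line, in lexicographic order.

outcome vector order: (P0.a,P1.a,P2.a,P2.b)
|SC outcomes| = 9

P0.a=0 P1.a=1 P2.a=0 P2.b=0
P0.a=0 P1.a=1 P2.a=0 P2.b=1
P0.a=0 P1.a=1 P2.a=1 P2.b=1
P0.a=2 P1.a=0 P2.a=0 P2.b=0
P0.a=2 P1.a=0 P2.a=0 P2.b=1
P0.a=2 P1.a=0 P2.a=1 P2.b=1
P0.a=2 P1.a=1 P2.a=0 P2.b=0
P0.a=2 P1.a=1 P2.a=0 P2.b=1
P0.a=2 P1.a=1 P2.a=1 P2.b=1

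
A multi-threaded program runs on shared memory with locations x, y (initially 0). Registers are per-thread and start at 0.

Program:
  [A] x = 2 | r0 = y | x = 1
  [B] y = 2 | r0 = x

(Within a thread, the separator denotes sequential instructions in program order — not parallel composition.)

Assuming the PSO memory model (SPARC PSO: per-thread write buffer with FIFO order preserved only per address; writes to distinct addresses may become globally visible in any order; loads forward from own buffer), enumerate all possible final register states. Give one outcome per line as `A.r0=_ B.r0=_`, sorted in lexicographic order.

A.r0=0 B.r0=0
A.r0=0 B.r0=1
A.r0=0 B.r0=2
A.r0=2 B.r0=0
A.r0=2 B.r0=1
A.r0=2 B.r0=2

outcome vector order: (A.r0,B.r0)
|PSO outcomes| = 6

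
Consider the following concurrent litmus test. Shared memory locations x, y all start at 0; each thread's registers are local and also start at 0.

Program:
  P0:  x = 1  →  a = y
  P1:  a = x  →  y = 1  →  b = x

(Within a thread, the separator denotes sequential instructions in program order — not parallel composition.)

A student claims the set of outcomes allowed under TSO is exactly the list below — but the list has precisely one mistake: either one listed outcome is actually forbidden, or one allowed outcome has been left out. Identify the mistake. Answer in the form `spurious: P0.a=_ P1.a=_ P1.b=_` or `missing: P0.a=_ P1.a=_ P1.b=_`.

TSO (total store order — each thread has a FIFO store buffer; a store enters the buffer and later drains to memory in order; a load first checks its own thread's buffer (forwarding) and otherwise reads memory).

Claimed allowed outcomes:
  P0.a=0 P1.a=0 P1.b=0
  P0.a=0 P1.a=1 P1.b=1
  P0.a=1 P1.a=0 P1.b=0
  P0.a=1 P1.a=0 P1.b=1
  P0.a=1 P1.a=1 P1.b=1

missing: P0.a=0 P1.a=0 P1.b=1

outcome vector order: (P0.a,P1.a,P1.b)
under TSO → 000; 001; 011; 100; 101; 111
TSO∖claimed = {001}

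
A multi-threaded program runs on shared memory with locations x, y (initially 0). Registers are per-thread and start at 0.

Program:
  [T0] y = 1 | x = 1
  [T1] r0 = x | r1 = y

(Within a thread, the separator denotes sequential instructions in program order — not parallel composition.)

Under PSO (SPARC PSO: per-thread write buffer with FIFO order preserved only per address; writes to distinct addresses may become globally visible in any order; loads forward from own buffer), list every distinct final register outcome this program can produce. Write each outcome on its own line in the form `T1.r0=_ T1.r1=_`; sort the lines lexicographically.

T1.r0=0 T1.r1=0
T1.r0=0 T1.r1=1
T1.r0=1 T1.r1=0
T1.r0=1 T1.r1=1

outcome vector order: (T1.r0,T1.r1)
|PSO outcomes| = 4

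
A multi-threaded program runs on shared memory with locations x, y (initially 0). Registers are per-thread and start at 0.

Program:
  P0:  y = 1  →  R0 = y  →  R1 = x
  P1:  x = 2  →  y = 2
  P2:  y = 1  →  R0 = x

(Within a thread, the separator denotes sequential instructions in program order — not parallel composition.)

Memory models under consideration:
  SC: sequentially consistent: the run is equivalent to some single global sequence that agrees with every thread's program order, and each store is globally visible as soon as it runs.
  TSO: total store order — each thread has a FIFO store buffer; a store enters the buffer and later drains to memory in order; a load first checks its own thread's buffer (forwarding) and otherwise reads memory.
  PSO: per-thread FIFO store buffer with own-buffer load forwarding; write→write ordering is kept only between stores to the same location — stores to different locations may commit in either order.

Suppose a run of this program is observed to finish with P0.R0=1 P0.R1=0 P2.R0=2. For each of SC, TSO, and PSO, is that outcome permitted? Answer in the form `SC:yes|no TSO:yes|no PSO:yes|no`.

SC:yes TSO:yes PSO:yes

outcome vector order: (P0.R0,P0.R1,P2.R0)
SC: 6 outcomes — {100; 102; 120; 122; 220; 222}
TSO: 6 outcomes — {100; 102; 120; 122; 220; 222}
PSO: 8 outcomes — {100; 102; 120; 122; 200; 202; 220; 222}
target 102 ∈ {SC,TSO,PSO}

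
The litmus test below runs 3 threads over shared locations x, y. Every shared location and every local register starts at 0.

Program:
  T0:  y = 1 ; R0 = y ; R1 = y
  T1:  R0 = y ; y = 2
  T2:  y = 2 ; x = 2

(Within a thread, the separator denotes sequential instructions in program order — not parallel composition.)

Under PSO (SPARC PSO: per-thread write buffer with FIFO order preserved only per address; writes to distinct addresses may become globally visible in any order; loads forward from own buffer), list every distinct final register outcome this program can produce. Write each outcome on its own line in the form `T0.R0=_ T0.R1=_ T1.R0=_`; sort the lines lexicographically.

outcome vector order: (T0.R0,T0.R1,T1.R0)
|PSO outcomes| = 9

T0.R0=1 T0.R1=1 T1.R0=0
T0.R0=1 T0.R1=1 T1.R0=1
T0.R0=1 T0.R1=1 T1.R0=2
T0.R0=1 T0.R1=2 T1.R0=0
T0.R0=1 T0.R1=2 T1.R0=1
T0.R0=1 T0.R1=2 T1.R0=2
T0.R0=2 T0.R1=2 T1.R0=0
T0.R0=2 T0.R1=2 T1.R0=1
T0.R0=2 T0.R1=2 T1.R0=2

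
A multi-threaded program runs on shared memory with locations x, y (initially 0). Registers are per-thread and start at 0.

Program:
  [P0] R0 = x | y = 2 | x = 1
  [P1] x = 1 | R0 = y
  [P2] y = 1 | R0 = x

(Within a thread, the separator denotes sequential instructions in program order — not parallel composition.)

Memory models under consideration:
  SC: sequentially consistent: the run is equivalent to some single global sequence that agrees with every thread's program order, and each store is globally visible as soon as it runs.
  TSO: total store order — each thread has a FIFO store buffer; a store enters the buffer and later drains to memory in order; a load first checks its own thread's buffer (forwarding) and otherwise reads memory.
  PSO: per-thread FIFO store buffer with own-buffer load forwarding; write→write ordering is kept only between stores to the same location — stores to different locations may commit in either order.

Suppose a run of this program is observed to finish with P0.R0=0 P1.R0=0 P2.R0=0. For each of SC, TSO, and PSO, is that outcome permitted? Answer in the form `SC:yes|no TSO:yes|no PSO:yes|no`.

SC:no TSO:yes PSO:yes

outcome vector order: (P0.R0,P1.R0,P2.R0)
SC: 10 outcomes — {<0 0 1>, <0 1 0>, <0 1 1>, <0 2 0>, <0 2 1>, <1 0 1>, <1 1 0>, <1 1 1>, <1 2 0>, <1 2 1>}
TSO: 12 outcomes — {<0 0 0>, <0 0 1>, <0 1 0>, <0 1 1>, <0 2 0>, <0 2 1>, <1 0 0>, <1 0 1>, <1 1 0>, <1 1 1>, <1 2 0>, <1 2 1>}
PSO: 12 outcomes — {<0 0 0>, <0 0 1>, <0 1 0>, <0 1 1>, <0 2 0>, <0 2 1>, <1 0 0>, <1 0 1>, <1 1 0>, <1 1 1>, <1 2 0>, <1 2 1>}
target <0 0 0> ∈ {TSO,PSO}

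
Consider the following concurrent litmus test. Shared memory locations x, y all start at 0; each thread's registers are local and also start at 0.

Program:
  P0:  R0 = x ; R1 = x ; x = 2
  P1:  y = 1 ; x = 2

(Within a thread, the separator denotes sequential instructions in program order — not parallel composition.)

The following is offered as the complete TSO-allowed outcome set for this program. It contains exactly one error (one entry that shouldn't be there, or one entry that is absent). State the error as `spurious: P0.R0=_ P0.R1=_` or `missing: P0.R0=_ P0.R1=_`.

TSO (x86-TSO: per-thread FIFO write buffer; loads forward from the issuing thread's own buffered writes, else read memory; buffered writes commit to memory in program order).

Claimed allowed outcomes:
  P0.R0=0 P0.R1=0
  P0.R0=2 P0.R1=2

outcome vector order: (P0.R0,P0.R1)
under TSO → (0,0) (0,2) (2,2)
TSO∖claimed = {(0,2)}

missing: P0.R0=0 P0.R1=2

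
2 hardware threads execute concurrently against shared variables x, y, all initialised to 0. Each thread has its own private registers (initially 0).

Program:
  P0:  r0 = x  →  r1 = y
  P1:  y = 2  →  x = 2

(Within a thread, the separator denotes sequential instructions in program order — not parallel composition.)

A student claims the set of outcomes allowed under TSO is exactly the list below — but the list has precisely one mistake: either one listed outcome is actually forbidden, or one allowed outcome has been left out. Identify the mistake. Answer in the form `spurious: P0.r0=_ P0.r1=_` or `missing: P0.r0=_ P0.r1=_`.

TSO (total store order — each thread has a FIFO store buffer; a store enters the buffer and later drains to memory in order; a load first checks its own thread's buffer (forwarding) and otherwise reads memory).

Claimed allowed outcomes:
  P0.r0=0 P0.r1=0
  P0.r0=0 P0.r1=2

missing: P0.r0=2 P0.r1=2

outcome vector order: (P0.r0,P0.r1)
TSO: 3 outcomes — {<0 0>; <0 2>; <2 2>}
TSO∖claimed = {<2 2>}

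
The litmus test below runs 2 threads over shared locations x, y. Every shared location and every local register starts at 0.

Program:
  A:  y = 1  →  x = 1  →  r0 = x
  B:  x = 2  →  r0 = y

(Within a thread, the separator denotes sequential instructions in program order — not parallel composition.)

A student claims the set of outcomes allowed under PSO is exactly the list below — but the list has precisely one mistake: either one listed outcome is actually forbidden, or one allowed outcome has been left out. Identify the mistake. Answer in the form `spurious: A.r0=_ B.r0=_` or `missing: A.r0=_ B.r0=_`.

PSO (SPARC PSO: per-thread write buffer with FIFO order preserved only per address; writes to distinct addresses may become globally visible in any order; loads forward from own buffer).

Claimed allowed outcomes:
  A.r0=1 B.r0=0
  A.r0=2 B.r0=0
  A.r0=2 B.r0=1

outcome vector order: (A.r0,B.r0)
[PSO] allowed = {1/0 1/1 2/0 2/1}
PSO∖claimed = {1/1}

missing: A.r0=1 B.r0=1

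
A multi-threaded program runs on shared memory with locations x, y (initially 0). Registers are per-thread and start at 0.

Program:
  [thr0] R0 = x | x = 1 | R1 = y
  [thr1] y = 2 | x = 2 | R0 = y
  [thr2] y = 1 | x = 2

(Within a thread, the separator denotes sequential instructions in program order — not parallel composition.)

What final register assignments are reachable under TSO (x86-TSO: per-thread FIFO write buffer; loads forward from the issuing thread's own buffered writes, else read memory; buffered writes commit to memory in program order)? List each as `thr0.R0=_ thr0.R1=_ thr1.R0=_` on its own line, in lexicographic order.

outcome vector order: (thr0.R0,thr0.R1,thr1.R0)
|TSO outcomes| = 10

thr0.R0=0 thr0.R1=0 thr1.R0=1
thr0.R0=0 thr0.R1=0 thr1.R0=2
thr0.R0=0 thr0.R1=1 thr1.R0=1
thr0.R0=0 thr0.R1=1 thr1.R0=2
thr0.R0=0 thr0.R1=2 thr1.R0=1
thr0.R0=0 thr0.R1=2 thr1.R0=2
thr0.R0=2 thr0.R1=1 thr1.R0=1
thr0.R0=2 thr0.R1=1 thr1.R0=2
thr0.R0=2 thr0.R1=2 thr1.R0=1
thr0.R0=2 thr0.R1=2 thr1.R0=2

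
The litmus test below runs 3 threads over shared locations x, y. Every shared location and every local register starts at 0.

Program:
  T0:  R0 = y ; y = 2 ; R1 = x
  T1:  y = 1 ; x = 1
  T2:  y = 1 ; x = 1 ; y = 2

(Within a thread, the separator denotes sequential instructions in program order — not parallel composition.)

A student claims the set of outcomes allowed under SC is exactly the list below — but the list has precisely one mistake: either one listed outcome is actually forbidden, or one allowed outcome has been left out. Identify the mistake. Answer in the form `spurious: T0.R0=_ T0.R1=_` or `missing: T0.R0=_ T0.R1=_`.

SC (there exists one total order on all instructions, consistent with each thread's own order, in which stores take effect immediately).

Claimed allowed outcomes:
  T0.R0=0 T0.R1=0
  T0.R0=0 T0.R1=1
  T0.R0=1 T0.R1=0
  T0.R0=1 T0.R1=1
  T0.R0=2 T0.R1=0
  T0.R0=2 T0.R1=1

outcome vector order: (T0.R0,T0.R1)
SC: 5 outcomes — {00; 01; 10; 11; 21}
claimed∖SC = {20}

spurious: T0.R0=2 T0.R1=0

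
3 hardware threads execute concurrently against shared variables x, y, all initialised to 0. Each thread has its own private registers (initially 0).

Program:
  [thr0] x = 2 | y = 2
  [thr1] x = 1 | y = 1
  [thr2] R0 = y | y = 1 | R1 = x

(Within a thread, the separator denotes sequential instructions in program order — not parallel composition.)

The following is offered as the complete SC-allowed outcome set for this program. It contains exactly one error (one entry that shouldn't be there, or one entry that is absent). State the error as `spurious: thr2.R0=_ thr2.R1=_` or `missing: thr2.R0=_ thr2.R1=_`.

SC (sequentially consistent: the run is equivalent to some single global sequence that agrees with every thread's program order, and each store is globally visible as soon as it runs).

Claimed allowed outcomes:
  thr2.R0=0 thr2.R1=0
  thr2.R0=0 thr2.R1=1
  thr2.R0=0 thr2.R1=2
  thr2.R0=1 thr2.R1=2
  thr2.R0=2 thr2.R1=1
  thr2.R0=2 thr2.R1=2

missing: thr2.R0=1 thr2.R1=1

outcome vector order: (thr2.R0,thr2.R1)
SC: 7 outcomes — {00 01 02 11 12 21 22}
SC∖claimed = {11}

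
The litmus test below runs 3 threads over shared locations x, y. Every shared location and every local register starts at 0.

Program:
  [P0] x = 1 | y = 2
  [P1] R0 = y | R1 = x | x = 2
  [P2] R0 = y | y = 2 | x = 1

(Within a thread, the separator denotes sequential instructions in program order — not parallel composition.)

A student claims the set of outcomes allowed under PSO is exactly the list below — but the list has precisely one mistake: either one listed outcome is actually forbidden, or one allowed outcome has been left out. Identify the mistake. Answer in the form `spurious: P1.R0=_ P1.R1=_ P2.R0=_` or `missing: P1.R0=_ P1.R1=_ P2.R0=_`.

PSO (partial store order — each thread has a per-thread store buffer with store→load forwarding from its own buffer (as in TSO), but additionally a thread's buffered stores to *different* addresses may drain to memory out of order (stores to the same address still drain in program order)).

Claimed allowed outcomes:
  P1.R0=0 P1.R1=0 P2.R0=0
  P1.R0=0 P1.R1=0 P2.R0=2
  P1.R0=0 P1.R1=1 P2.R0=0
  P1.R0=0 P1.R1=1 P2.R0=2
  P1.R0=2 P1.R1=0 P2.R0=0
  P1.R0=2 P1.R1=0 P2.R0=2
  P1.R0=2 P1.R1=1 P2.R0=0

outcome vector order: (P1.R0,P1.R1,P2.R0)
under PSO → (0,0,0), (0,0,2), (0,1,0), (0,1,2), (2,0,0), (2,0,2), (2,1,0), (2,1,2)
PSO∖claimed = {(2,1,2)}

missing: P1.R0=2 P1.R1=1 P2.R0=2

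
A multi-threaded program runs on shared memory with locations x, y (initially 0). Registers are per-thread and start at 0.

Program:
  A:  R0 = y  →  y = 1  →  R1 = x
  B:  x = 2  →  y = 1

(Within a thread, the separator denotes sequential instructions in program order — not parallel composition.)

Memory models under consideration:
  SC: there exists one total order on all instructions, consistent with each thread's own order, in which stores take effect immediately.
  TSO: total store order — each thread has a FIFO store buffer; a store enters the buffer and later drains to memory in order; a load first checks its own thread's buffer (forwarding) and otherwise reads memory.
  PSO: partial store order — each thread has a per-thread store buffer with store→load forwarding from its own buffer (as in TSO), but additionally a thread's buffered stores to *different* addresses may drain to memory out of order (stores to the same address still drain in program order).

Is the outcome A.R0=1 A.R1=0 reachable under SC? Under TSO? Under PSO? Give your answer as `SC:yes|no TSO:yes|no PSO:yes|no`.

SC:no TSO:no PSO:yes

outcome vector order: (A.R0,A.R1)
SC: 3 outcomes — {0/0 0/2 1/2}
TSO: 3 outcomes — {0/0 0/2 1/2}
PSO: 4 outcomes — {0/0 0/2 1/0 1/2}
target 1/0 ∈ {PSO}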